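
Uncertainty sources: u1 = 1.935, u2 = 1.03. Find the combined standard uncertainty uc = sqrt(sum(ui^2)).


uc = sqrt(1.935^2 + 1.03^2)
uc = sqrt(4.805125)
uc = 2.1921

2.1921


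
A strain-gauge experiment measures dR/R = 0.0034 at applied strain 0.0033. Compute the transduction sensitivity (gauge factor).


GF = (dR/R) / epsilon
= 0.0034 / 0.0033
= 1.0303

1.0303


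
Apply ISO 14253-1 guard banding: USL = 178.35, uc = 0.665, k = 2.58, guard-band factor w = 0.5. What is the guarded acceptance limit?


U = k * uc = 2.58 * 0.665 = 1.7157
guard band g = w * U = 0.5 * 1.7157 = 0.85785
AL = USL - g = 178.35 - 0.85785
AL = 177.4921

177.4921


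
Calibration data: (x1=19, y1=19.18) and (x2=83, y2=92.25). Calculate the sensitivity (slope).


slope = (y2 - y1) / (x2 - x1)
= (92.25 - 19.18) / (83 - 19)
= 73.0700 / 64
= 1.1417

1.1417


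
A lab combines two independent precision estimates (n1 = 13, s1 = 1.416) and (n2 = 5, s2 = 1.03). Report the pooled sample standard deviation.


s_p = sqrt(((n1-1)*s1^2 + (n2-1)*s2^2) / (n1+n2-2))
numerator = (13-1)*1.416^2 + (5-1)*1.03^2 = 24.060672 + 4.2436 = 28.304272
denominator = 13 + 5 - 2 = 16
s_p^2 = 28.304272 / 16 = 1.769017
s_p = sqrt(1.769017) = 1.3300

1.3300


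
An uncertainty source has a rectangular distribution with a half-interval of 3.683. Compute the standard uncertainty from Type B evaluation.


u_B = half_width / sqrt(3)
u_B = 3.683 / 1.7320508
u_B = 2.1264

2.1264


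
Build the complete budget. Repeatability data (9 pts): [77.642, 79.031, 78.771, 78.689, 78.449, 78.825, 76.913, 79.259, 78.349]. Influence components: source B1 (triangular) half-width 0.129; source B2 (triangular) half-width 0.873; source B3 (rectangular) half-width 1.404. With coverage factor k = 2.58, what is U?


mean = (77.642 + 79.031 + 78.771 + 78.689 + 78.449 + 78.825 + 76.913 + 79.259 + 78.349) / 9 = 78.43644444
s = sqrt(sum((x - mean)^2)/(n-1)) = 0.73455856
u_A = s / sqrt(n) = 0.73455856 / sqrt(9) = 0.24485285
u_B1 = 0.129 / sqrt(6) = 0.052664029
u_B2 = 0.873 / sqrt(6) = 0.35640076
u_B3 = 1.404 / sqrt(3) = 0.81059978
uc = sqrt(0.24485285^2 + 0.052664029^2 + 0.35640076^2 + 0.81059978^2) = 0.92022819
U = k * uc = 2.58 * 0.92022819
U = 2.3742

2.3742


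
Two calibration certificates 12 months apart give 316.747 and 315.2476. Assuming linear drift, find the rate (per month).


rate = (v2 - v1) / months
= (315.2476 - 316.747) / 12
= -1.4994 / 12
= -0.1250

-0.1250


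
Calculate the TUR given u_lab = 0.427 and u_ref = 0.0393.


TUR = u_lab / u_ref
= 0.427 / 0.0393
= 10.8651

10.8651


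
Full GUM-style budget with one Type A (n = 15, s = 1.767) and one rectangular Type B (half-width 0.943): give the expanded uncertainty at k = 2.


u_A = s / sqrt(n) = 1.767 / sqrt(15) = 0.45623744
u_B = half_width / sqrt(3) = 0.943 / sqrt(3) = 0.5444413
uc = sqrt(u_A^2 + u_B^2) = sqrt(0.45623744^2 + 0.5444413^2) = 0.71033016
U = k * uc = 2 * 0.71033016
U = 1.4207

1.4207


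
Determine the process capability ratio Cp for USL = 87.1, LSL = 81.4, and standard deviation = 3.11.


Cp = (USL - LSL) / (6 * sigma)
= (87.1 - 81.4) / (6 * 3.11)
= 5.7000 / 18.6600
= 0.3055

0.3055


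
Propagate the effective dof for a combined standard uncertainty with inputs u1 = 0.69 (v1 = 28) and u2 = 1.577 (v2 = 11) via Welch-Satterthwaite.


uc = sqrt(u1^2 + u2^2) = sqrt(0.69^2 + 1.577^2) = 1.7213451
v_eff = uc^4 / (u1^4/v1 + u2^4/v2)
= 1.7213451^4 / (0.69^4/28 + 1.577^4/11)
= 8.7795406 / 0.57035139
v_eff = 15.3932

15.3932


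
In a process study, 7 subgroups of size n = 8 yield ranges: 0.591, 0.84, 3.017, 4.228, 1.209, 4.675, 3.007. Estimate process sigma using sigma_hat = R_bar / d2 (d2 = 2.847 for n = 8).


R_bar = (0.591 + 0.84 + 3.017 + 4.228 + 1.209 + 4.675 + 3.007) / 7
R_bar = 17.567 / 7 = 2.5095714
sigma_hat = R_bar / d2 = 2.5095714 / 2.847 = 0.8815

0.8815


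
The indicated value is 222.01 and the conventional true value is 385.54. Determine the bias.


Systematic error = measured - true
= 222.01 - 385.54
= -163.5300

-163.5300


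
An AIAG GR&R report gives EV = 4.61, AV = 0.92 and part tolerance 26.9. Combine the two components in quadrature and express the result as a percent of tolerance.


GRR = sqrt(EV^2 + AV^2) = sqrt(4.61^2 + 0.92^2) = 4.7009042
%GRR = GRR / tol * 100 = 4.7009042 / 26.9 * 100
%GRR = 17.4755

17.4755


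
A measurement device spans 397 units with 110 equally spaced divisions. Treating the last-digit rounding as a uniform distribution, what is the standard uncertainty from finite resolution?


resolution = range / divisions
resolution = 397 / 110 = 3.6090909
u_res = resolution / (2*sqrt(3))
u_res = 3.6090909 / 3.4641016
u_res = 1.0419

1.0419


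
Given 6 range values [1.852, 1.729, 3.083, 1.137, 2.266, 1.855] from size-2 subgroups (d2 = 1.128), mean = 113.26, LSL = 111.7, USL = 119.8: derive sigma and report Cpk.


R_bar = (1.852 + 1.729 + 3.083 + 1.137 + 2.266 + 1.855) / 6 = 1.987
sigma = R_bar / d2 = 1.987 / 1.128 = 1.7615248
Cp = (USL - LSL)/(6*sigma) = (119.8 - 111.7)/(6*1.7615248) = 0.7664
Cpu = (119.8 - 113.26)/(3*1.7615248) = 1.2376
Cpl = (113.26 - 111.7)/(3*1.7615248) = 0.2952
Cpk = min(Cpu, Cpl) = 0.2952

0.2952


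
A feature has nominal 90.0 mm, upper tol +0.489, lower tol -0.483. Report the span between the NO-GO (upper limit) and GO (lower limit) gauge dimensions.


GO = nominal - lower_tol (smallest hole = maximum material condition)
GO = 90.0 - 0.483 = 89.517
NO-GO = nominal + upper_tol (largest hole = least material condition)
NO-GO = 90.0 + 0.489 = 90.489
spread = NO-GO - GO = 90.489 - 89.517 = 0.9720

0.9720


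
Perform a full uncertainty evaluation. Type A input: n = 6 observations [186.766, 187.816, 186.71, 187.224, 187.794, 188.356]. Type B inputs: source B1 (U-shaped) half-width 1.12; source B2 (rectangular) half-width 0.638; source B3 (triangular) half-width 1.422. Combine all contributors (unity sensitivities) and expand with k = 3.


mean = (186.766 + 187.816 + 186.71 + 187.224 + 187.794 + 188.356) / 6 = 187.4443333
s = sqrt(sum((x - mean)^2)/(n-1)) = 0.65413566
u_A = s / sqrt(n) = 0.65413566 / sqrt(6) = 0.26704976
u_B1 = 1.12 / sqrt(2) = 0.79195959
u_B2 = 0.638 / sqrt(3) = 0.36834947
u_B3 = 1.422 / sqrt(6) = 0.58052907
uc = sqrt(0.26704976^2 + 0.79195959^2 + 0.36834947^2 + 0.58052907^2) = 1.082225
U = k * uc = 3 * 1.082225
U = 3.2467

3.2467


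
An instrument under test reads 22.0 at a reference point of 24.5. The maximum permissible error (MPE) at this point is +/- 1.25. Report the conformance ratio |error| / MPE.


e = indication - reference = 22.0 - 24.5 = -2.5000
|e| = 2.5000
ratio = |e| / MPE = 2.5000 / 1.25
ratio = 2.0000

2.0000


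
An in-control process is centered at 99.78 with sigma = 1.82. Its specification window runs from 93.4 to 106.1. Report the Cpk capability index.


Cpu = (USL - mean) / (3*sigma) = (106.1 - 99.78) / (3*1.82) = 1.1575
Cpl = (mean - LSL) / (3*sigma) = (99.78 - 93.4) / (3*1.82) = 1.1685
Cpk = min(Cpu, Cpl) = 1.1575

1.1575


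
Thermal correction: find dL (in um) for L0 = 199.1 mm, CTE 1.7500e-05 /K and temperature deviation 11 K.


dL = L * alpha * dT
= 199.1 * 1.7500e-05 * 11
= 0.0383267 mm
dL_um = 0.0383267 * 1000 = 38.3267 um

38.3267


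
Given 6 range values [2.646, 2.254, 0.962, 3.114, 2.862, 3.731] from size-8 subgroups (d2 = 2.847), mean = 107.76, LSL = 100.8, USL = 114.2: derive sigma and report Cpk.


R_bar = (2.646 + 2.254 + 0.962 + 3.114 + 2.862 + 3.731) / 6 = 2.5948333
sigma = R_bar / d2 = 2.5948333 / 2.847 = 0.91142722
Cp = (USL - LSL)/(6*sigma) = (114.2 - 100.8)/(6*0.91142722) = 2.4504
Cpu = (114.2 - 107.76)/(3*0.91142722) = 2.3553
Cpl = (107.76 - 100.8)/(3*0.91142722) = 2.5455
Cpk = min(Cpu, Cpl) = 2.3553

2.3553


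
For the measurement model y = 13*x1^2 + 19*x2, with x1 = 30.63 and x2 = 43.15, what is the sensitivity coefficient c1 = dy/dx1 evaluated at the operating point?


y = 13*x1^2 + 19*x2
dy/dx1 = 2*13*x1
Evaluate at x1 = 30.63: c1 = 26 * 30.63
c1 = 796.3800

796.3800


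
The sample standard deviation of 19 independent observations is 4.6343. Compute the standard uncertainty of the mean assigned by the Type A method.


u_A = s / sqrt(n)
u_A = 4.6343 / sqrt(19)
u_A = 4.6343 / 4.3588989
u_A = 1.0632

1.0632


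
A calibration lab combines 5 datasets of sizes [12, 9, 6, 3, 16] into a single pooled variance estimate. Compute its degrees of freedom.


nu = sum_i (n_i - 1)
nu = ((12 - 1) + (9 - 1) + (6 - 1) + (3 - 1) + (16 - 1))
nu = 11 + 8 + 5 + 2 + 15
nu = 41

41


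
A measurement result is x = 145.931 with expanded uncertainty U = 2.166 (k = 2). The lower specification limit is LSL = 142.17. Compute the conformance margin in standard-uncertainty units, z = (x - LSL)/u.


u = U / k = 2.166 / 2 = 1.083
margin = |LSL - x| = |142.17 - 145.931| = 3.761
z = margin / u = 3.761 / 1.083
z = 3.4728

3.4728


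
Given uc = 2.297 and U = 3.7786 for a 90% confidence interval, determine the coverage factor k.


k = U / uc
k = 3.7786 / 2.297
k = 1.645

1.645


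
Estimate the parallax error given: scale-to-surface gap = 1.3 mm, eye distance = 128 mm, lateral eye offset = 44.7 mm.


error = h * offset / d
= 1.3 * 44.7 / 128
= 0.4540

0.4540


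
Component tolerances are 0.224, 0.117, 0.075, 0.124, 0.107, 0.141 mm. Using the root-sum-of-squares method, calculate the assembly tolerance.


RSS = sqrt(0.224^2 + 0.117^2 + 0.075^2 + 0.124^2 + 0.107^2 + 0.141^2)
= sqrt(0.116196)
= 0.3409

0.3409


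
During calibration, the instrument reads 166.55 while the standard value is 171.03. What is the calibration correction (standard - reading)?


Correction = standard - reading
= 171.03 - 166.55
= 4.4800

4.4800


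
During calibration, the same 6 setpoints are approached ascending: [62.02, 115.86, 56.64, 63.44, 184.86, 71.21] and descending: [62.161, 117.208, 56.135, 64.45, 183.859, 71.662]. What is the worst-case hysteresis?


|62.02 - 62.161| = 0.1410
|115.86 - 117.208| = 1.3480
|56.64 - 56.135| = 0.5050
|63.44 - 64.45| = 1.0100
|184.86 - 183.859| = 1.0010
|71.21 - 71.662| = 0.4520
hysteresis = max(diffs) = 1.3480

1.3480


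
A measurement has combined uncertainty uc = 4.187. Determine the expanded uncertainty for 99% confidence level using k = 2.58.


U = k * uc
U = 2.58 * 4.187
U = 10.8025

10.8025


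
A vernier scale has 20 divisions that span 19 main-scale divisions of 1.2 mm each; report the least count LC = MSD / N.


LC = MSD / n_div
= 1.2 / 20
= 0.0600

0.0600


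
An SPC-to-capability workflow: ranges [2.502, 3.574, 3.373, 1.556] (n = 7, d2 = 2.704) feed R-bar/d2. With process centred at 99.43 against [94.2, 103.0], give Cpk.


R_bar = (2.502 + 3.574 + 3.373 + 1.556) / 4 = 2.75125
sigma = R_bar / d2 = 2.75125 / 2.704 = 1.0174741
Cp = (USL - LSL)/(6*sigma) = (103.0 - 94.2)/(6*1.0174741) = 1.4415
Cpu = (103.0 - 99.43)/(3*1.0174741) = 1.1696
Cpl = (99.43 - 94.2)/(3*1.0174741) = 1.7134
Cpk = min(Cpu, Cpl) = 1.1696

1.1696


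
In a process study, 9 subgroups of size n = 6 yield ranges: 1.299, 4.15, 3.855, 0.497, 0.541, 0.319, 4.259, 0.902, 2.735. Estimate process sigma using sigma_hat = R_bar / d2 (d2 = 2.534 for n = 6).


R_bar = (1.299 + 4.15 + 3.855 + 0.497 + 0.541 + 0.319 + 4.259 + 0.902 + 2.735) / 9
R_bar = 18.557 / 9 = 2.0618889
sigma_hat = R_bar / d2 = 2.0618889 / 2.534 = 0.8137

0.8137


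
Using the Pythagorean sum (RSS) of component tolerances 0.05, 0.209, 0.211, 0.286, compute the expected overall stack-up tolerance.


RSS = sqrt(0.05^2 + 0.209^2 + 0.211^2 + 0.286^2)
= sqrt(0.172498)
= 0.4153

0.4153


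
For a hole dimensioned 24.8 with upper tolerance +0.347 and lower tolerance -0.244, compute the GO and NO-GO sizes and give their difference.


GO = nominal - lower_tol (smallest hole = maximum material condition)
GO = 24.8 - 0.244 = 24.556
NO-GO = nominal + upper_tol (largest hole = least material condition)
NO-GO = 24.8 + 0.347 = 25.147
spread = NO-GO - GO = 25.147 - 24.556 = 0.5910

0.5910


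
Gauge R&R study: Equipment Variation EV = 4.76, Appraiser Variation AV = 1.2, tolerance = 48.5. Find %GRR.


GRR = sqrt(EV^2 + AV^2) = sqrt(4.76^2 + 1.2^2) = 4.9089306
%GRR = GRR / tol * 100 = 4.9089306 / 48.5 * 100
%GRR = 10.1215

10.1215


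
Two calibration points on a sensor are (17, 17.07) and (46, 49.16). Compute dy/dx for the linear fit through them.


slope = (y2 - y1) / (x2 - x1)
= (49.16 - 17.07) / (46 - 17)
= 32.0900 / 29
= 1.1066

1.1066


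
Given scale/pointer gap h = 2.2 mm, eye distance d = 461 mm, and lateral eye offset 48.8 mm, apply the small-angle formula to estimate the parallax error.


error = h * offset / d
= 2.2 * 48.8 / 461
= 0.2329

0.2329


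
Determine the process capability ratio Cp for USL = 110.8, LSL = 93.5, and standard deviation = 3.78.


Cp = (USL - LSL) / (6 * sigma)
= (110.8 - 93.5) / (6 * 3.78)
= 17.3000 / 22.6800
= 0.7628

0.7628


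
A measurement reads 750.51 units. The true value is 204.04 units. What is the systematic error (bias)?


Systematic error = measured - true
= 750.51 - 204.04
= 546.4700

546.4700


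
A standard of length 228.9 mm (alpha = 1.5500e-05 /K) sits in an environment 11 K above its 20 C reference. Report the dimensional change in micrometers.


dL = L * alpha * dT
= 228.9 * 1.5500e-05 * 11
= 0.0390275 mm
dL_um = 0.0390275 * 1000 = 39.0275 um

39.0275


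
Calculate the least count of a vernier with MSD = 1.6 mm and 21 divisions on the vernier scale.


LC = MSD / n_div
= 1.6 / 21
= 0.0762

0.0762


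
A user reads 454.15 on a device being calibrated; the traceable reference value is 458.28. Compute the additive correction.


Correction = standard - reading
= 458.28 - 454.15
= 4.1300

4.1300


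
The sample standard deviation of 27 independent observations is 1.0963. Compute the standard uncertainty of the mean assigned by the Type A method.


u_A = s / sqrt(n)
u_A = 1.0963 / sqrt(27)
u_A = 1.0963 / 5.1961524
u_A = 0.2110

0.2110


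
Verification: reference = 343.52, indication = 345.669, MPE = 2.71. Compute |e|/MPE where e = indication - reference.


e = indication - reference = 345.669 - 343.52 = 2.1490
|e| = 2.1490
ratio = |e| / MPE = 2.1490 / 2.71
ratio = 0.7930

0.7930


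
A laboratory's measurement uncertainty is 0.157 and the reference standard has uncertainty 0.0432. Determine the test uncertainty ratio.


TUR = u_lab / u_ref
= 0.157 / 0.0432
= 3.6343

3.6343


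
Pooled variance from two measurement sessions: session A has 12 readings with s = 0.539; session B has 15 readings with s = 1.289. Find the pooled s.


s_p = sqrt(((n1-1)*s1^2 + (n2-1)*s2^2) / (n1+n2-2))
numerator = (12-1)*0.539^2 + (15-1)*1.289^2 = 3.195731 + 23.261294 = 26.457025
denominator = 12 + 15 - 2 = 25
s_p^2 = 26.457025 / 25 = 1.058281
s_p = sqrt(1.058281) = 1.0287

1.0287


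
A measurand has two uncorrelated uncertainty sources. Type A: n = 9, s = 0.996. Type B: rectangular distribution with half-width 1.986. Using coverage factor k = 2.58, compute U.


u_A = s / sqrt(n) = 0.996 / sqrt(9) = 0.332
u_B = half_width / sqrt(3) = 1.986 / sqrt(3) = 1.1466176
uc = sqrt(u_A^2 + u_B^2) = sqrt(0.332^2 + 1.1466176^2) = 1.1937152
U = k * uc = 2.58 * 1.1937152
U = 3.0798

3.0798


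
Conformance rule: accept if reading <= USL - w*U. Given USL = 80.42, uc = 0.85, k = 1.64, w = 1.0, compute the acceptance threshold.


U = k * uc = 1.64 * 0.85 = 1.394
guard band g = w * U = 1.0 * 1.394 = 1.394
AL = USL - g = 80.42 - 1.394
AL = 79.0260

79.0260


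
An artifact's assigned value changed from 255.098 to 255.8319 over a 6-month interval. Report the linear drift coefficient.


rate = (v2 - v1) / months
= (255.8319 - 255.098) / 6
= 0.7339 / 6
= 0.1223

0.1223


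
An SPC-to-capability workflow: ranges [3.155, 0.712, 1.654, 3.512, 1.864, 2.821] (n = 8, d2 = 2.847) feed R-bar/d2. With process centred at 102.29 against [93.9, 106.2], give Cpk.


R_bar = (3.155 + 0.712 + 1.654 + 3.512 + 1.864 + 2.821) / 6 = 2.2863333
sigma = R_bar / d2 = 2.2863333 / 2.847 = 0.80306754
Cp = (USL - LSL)/(6*sigma) = (106.2 - 93.9)/(6*0.80306754) = 2.5527
Cpu = (106.2 - 102.29)/(3*0.80306754) = 1.6229
Cpl = (102.29 - 93.9)/(3*0.80306754) = 3.4825
Cpk = min(Cpu, Cpl) = 1.6229

1.6229


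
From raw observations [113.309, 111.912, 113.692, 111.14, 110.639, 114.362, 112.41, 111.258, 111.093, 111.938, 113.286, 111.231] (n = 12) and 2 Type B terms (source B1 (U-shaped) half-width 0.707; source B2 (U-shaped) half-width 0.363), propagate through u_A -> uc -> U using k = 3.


mean = (113.309 + 111.912 + 113.692 + 111.14 + 110.639 + 114.362 + 112.41 + 111.258 + 111.093 + 111.938 + 113.286 + 111.231) / 12 = 112.1891667
s = sqrt(sum((x - mean)^2)/(n-1)) = 1.2104079
u_A = s / sqrt(n) = 1.2104079 / sqrt(12) = 0.34941466
u_B1 = 0.707 / sqrt(2) = 0.49992449
u_B2 = 0.363 / sqrt(2) = 0.25667976
uc = sqrt(0.34941466^2 + 0.49992449^2 + 0.25667976^2) = 0.66173983
U = k * uc = 3 * 0.66173983
U = 1.9852

1.9852


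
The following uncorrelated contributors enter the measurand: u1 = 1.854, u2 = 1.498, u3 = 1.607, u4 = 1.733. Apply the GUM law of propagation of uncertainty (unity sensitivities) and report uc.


uc = sqrt(1.854^2 + 1.498^2 + 1.607^2 + 1.733^2)
uc = sqrt(11.267058)
uc = 3.3566

3.3566


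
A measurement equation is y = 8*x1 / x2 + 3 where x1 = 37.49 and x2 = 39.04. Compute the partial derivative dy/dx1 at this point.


y = 8*x1 / x2 + 3
dy/dx1 = 8/x2
Evaluate at x2 = 39.04: c1 = 8 / 39.04
c1 = 0.2049

0.2049


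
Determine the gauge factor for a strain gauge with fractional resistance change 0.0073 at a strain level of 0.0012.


GF = (dR/R) / epsilon
= 0.0073 / 0.0012
= 6.0833

6.0833


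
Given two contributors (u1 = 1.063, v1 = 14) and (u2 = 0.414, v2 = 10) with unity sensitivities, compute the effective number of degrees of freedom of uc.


uc = sqrt(u1^2 + u2^2) = sqrt(1.063^2 + 0.414^2) = 1.1407739
v_eff = uc^4 / (u1^4/v1 + u2^4/v2)
= 1.1407739^4 / (1.063^4/14 + 0.414^4/10)
= 1.6935511 / 0.094139798
v_eff = 17.9897

17.9897


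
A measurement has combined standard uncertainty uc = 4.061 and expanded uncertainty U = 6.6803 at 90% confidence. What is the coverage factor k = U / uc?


k = U / uc
k = 6.6803 / 4.061
k = 1.645

1.645


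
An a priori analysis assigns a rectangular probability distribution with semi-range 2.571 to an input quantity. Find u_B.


u_B = half_width / sqrt(3)
u_B = 2.571 / 1.7320508
u_B = 1.4844

1.4844


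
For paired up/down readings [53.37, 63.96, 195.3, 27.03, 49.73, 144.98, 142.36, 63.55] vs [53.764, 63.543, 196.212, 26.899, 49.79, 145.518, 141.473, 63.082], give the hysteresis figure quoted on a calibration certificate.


|53.37 - 53.764| = 0.3940
|63.96 - 63.543| = 0.4170
|195.3 - 196.212| = 0.9120
|27.03 - 26.899| = 0.1310
|49.73 - 49.79| = 0.0600
|144.98 - 145.518| = 0.5380
|142.36 - 141.473| = 0.8870
|63.55 - 63.082| = 0.4680
hysteresis = max(diffs) = 0.9120

0.9120


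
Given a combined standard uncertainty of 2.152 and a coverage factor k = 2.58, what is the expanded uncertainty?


U = k * uc
U = 2.58 * 2.152
U = 5.5522

5.5522


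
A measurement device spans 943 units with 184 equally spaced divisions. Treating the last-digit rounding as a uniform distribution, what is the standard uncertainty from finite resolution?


resolution = range / divisions
resolution = 943 / 184 = 5.125
u_res = resolution / (2*sqrt(3))
u_res = 5.125 / 3.4641016
u_res = 1.4795

1.4795


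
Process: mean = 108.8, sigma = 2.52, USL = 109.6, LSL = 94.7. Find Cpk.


Cpu = (USL - mean) / (3*sigma) = (109.6 - 108.8) / (3*2.52) = 0.1058
Cpl = (mean - LSL) / (3*sigma) = (108.8 - 94.7) / (3*2.52) = 1.8651
Cpk = min(Cpu, Cpl) = 0.1058

0.1058


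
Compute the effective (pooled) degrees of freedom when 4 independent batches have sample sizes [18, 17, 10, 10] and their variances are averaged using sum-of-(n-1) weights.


nu = sum_i (n_i - 1)
nu = ((18 - 1) + (17 - 1) + (10 - 1) + (10 - 1))
nu = 17 + 16 + 9 + 9
nu = 51

51


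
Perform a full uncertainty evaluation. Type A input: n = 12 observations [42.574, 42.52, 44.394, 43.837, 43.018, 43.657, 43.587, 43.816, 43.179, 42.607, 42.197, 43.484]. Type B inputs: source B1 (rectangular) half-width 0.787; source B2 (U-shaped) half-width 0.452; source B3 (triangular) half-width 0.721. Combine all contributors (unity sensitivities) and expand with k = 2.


mean = (42.574 + 42.52 + 44.394 + 43.837 + 43.018 + 43.657 + 43.587 + 43.816 + 43.179 + 42.607 + 42.197 + 43.484) / 12 = 43.23916667
s = sqrt(sum((x - mean)^2)/(n-1)) = 0.66587097
u_A = s / sqrt(n) = 0.66587097 / sqrt(12) = 0.19222039
u_B1 = 0.787 / sqrt(3) = 0.45437466
u_B2 = 0.452 / sqrt(2) = 0.31961227
u_B3 = 0.721 / sqrt(6) = 0.29434702
uc = sqrt(0.19222039^2 + 0.45437466^2 + 0.31961227^2 + 0.29434702^2) = 0.65741705
U = k * uc = 2 * 0.65741705
U = 1.3148

1.3148


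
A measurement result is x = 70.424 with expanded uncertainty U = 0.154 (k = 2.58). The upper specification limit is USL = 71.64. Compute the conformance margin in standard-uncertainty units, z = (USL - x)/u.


u = U / k = 0.154 / 2.58 = 0.059689922
margin = |USL - x| = |71.64 - 70.424| = 1.216
z = margin / u = 1.216 / 0.059689922
z = 20.3719

20.3719


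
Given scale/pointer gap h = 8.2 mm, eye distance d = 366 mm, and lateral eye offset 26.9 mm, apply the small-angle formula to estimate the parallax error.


error = h * offset / d
= 8.2 * 26.9 / 366
= 0.6027

0.6027


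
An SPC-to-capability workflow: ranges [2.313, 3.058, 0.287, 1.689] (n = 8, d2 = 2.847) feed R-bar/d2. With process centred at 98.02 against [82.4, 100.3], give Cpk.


R_bar = (2.313 + 3.058 + 0.287 + 1.689) / 4 = 1.83675
sigma = R_bar / d2 = 1.83675 / 2.847 = 0.64515279
Cp = (USL - LSL)/(6*sigma) = (100.3 - 82.4)/(6*0.64515279) = 4.6242
Cpu = (100.3 - 98.02)/(3*0.64515279) = 1.1780
Cpl = (98.02 - 82.4)/(3*0.64515279) = 8.0704
Cpk = min(Cpu, Cpl) = 1.1780

1.1780


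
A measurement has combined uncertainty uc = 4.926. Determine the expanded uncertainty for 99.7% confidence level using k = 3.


U = k * uc
U = 3 * 4.926
U = 14.7780

14.7780


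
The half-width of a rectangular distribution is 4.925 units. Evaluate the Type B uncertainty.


u_B = half_width / sqrt(3)
u_B = 4.925 / 1.7320508
u_B = 2.8435

2.8435


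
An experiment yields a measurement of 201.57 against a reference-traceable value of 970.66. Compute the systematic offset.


Systematic error = measured - true
= 201.57 - 970.66
= -769.0900

-769.0900


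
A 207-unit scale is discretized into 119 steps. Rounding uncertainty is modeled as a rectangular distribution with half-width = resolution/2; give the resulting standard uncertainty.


resolution = range / divisions
resolution = 207 / 119 = 1.7394958
u_res = resolution / (2*sqrt(3))
u_res = 1.7394958 / 3.4641016
u_res = 0.5021

0.5021


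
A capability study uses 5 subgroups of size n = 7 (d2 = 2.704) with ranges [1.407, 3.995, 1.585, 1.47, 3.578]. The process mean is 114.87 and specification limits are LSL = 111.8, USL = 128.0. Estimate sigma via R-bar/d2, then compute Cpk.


R_bar = (1.407 + 3.995 + 1.585 + 1.47 + 3.578) / 5 = 2.407
sigma = R_bar / d2 = 2.407 / 2.704 = 0.89016272
Cp = (USL - LSL)/(6*sigma) = (128.0 - 111.8)/(6*0.89016272) = 3.0332
Cpu = (128.0 - 114.87)/(3*0.89016272) = 4.9167
Cpl = (114.87 - 111.8)/(3*0.89016272) = 1.1496
Cpk = min(Cpu, Cpl) = 1.1496

1.1496


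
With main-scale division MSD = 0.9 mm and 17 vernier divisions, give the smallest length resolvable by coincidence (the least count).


LC = MSD / n_div
= 0.9 / 17
= 0.0529

0.0529


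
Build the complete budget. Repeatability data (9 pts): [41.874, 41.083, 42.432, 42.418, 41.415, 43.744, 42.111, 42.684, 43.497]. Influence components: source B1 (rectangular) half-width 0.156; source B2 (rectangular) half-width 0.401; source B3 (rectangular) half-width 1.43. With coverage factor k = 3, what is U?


mean = (41.874 + 41.083 + 42.432 + 42.418 + 41.415 + 43.744 + 42.111 + 42.684 + 43.497) / 9 = 42.362
s = sqrt(sum((x - mean)^2)/(n-1)) = 0.87633213
u_A = s / sqrt(n) = 0.87633213 / sqrt(9) = 0.29211071
u_B1 = 0.156 / sqrt(3) = 0.090066642
u_B2 = 0.401 / sqrt(3) = 0.23151746
u_B3 = 1.43 / sqrt(3) = 0.82561088
uc = sqrt(0.29211071^2 + 0.090066642^2 + 0.23151746^2 + 0.82561088^2) = 0.91031551
U = k * uc = 3 * 0.91031551
U = 2.7309

2.7309


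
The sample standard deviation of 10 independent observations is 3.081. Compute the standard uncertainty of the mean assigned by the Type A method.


u_A = s / sqrt(n)
u_A = 3.081 / sqrt(10)
u_A = 3.081 / 3.1622777
u_A = 0.9743

0.9743


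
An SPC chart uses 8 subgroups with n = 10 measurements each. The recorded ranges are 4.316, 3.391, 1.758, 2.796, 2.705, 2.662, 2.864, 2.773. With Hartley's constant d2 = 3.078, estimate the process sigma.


R_bar = (4.316 + 3.391 + 1.758 + 2.796 + 2.705 + 2.662 + 2.864 + 2.773) / 8
R_bar = 23.265 / 8 = 2.908125
sigma_hat = R_bar / d2 = 2.908125 / 3.078 = 0.9448

0.9448


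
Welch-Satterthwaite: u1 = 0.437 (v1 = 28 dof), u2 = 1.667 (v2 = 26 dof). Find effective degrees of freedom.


uc = sqrt(u1^2 + u2^2) = sqrt(0.437^2 + 1.667^2) = 1.7233276
v_eff = uc^4 / (u1^4/v1 + u2^4/v2)
= 1.7233276^4 / (0.437^4/28 + 1.667^4/26)
= 8.8200566 / 0.29831109
v_eff = 29.5666

29.5666


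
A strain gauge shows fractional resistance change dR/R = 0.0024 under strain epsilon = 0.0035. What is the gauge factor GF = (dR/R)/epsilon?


GF = (dR/R) / epsilon
= 0.0024 / 0.0035
= 0.6857

0.6857


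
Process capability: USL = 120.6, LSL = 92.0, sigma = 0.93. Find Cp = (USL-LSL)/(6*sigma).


Cp = (USL - LSL) / (6 * sigma)
= (120.6 - 92.0) / (6 * 0.93)
= 28.6000 / 5.5800
= 5.1254

5.1254


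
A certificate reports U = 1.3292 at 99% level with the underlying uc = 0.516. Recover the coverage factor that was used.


k = U / uc
k = 1.3292 / 0.516
k = 2.576

2.576


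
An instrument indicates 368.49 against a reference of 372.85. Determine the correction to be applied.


Correction = standard - reading
= 372.85 - 368.49
= 4.3600

4.3600


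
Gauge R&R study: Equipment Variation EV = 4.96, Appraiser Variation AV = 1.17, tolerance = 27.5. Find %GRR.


GRR = sqrt(EV^2 + AV^2) = sqrt(4.96^2 + 1.17^2) = 5.096126
%GRR = GRR / tol * 100 = 5.096126 / 27.5 * 100
%GRR = 18.5314

18.5314


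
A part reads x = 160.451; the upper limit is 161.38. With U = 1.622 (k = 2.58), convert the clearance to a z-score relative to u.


u = U / k = 1.622 / 2.58 = 0.62868217
margin = |USL - x| = |161.38 - 160.451| = 0.929
z = margin / u = 0.929 / 0.62868217
z = 1.4777

1.4777


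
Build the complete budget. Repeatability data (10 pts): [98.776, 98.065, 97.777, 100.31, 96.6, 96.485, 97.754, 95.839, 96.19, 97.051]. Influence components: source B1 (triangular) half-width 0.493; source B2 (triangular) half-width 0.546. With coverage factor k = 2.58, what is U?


mean = (98.776 + 98.065 + 97.777 + 100.31 + 96.6 + 96.485 + 97.754 + 95.839 + 96.19 + 97.051) / 10 = 97.4847
s = sqrt(sum((x - mean)^2)/(n-1)) = 1.3539757
u_A = s / sqrt(n) = 1.3539757 / sqrt(10) = 0.42816471
u_B1 = 0.493 / sqrt(6) = 0.20126641
u_B2 = 0.546 / sqrt(6) = 0.22290357
uc = sqrt(0.42816471^2 + 0.20126641^2 + 0.22290357^2) = 0.52299062
U = k * uc = 2.58 * 0.52299062
U = 1.3493

1.3493


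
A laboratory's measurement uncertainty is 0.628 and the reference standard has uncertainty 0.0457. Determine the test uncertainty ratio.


TUR = u_lab / u_ref
= 0.628 / 0.0457
= 13.7418

13.7418


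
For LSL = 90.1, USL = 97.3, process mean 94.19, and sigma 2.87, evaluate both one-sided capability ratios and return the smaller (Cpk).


Cpu = (USL - mean) / (3*sigma) = (97.3 - 94.19) / (3*2.87) = 0.3612
Cpl = (mean - LSL) / (3*sigma) = (94.19 - 90.1) / (3*2.87) = 0.4750
Cpk = min(Cpu, Cpl) = 0.3612

0.3612


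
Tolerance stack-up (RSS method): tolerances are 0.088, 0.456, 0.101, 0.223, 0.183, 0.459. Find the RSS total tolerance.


RSS = sqrt(0.088^2 + 0.456^2 + 0.101^2 + 0.223^2 + 0.183^2 + 0.459^2)
= sqrt(0.51978)
= 0.7210

0.7210


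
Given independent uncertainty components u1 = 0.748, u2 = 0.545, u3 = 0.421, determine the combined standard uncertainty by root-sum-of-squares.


uc = sqrt(0.748^2 + 0.545^2 + 0.421^2)
uc = sqrt(1.03377)
uc = 1.0167

1.0167


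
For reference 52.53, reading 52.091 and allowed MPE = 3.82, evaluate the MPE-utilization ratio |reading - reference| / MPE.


e = indication - reference = 52.091 - 52.53 = -0.4390
|e| = 0.4390
ratio = |e| / MPE = 0.4390 / 3.82
ratio = 0.1149

0.1149


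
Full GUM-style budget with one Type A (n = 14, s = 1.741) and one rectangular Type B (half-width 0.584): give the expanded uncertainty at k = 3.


u_A = s / sqrt(n) = 1.741 / sqrt(14) = 0.46530182
u_B = half_width / sqrt(3) = 0.584 / sqrt(3) = 0.33717256
uc = sqrt(u_A^2 + u_B^2) = sqrt(0.46530182^2 + 0.33717256^2) = 0.57462259
U = k * uc = 3 * 0.57462259
U = 1.7239

1.7239


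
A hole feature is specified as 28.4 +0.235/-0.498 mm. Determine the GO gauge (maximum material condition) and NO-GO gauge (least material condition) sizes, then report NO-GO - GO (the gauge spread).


GO = nominal - lower_tol (smallest hole = maximum material condition)
GO = 28.4 - 0.498 = 27.902
NO-GO = nominal + upper_tol (largest hole = least material condition)
NO-GO = 28.4 + 0.235 = 28.635
spread = NO-GO - GO = 28.635 - 27.902 = 0.7330

0.7330


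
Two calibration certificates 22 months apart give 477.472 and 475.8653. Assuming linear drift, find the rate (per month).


rate = (v2 - v1) / months
= (475.8653 - 477.472) / 22
= -1.6067 / 22
= -0.0730

-0.0730


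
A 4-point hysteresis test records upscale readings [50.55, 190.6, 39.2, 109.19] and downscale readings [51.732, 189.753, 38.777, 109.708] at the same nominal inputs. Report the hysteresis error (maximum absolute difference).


|50.55 - 51.732| = 1.1820
|190.6 - 189.753| = 0.8470
|39.2 - 38.777| = 0.4230
|109.19 - 109.708| = 0.5180
hysteresis = max(diffs) = 1.1820

1.1820


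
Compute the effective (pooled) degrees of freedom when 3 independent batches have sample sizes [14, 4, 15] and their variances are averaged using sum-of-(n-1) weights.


nu = sum_i (n_i - 1)
nu = ((14 - 1) + (4 - 1) + (15 - 1))
nu = 13 + 3 + 14
nu = 30

30


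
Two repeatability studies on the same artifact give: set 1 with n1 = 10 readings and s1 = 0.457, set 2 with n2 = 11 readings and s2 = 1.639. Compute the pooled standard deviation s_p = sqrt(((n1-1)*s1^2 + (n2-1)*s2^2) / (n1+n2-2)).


s_p = sqrt(((n1-1)*s1^2 + (n2-1)*s2^2) / (n1+n2-2))
numerator = (10-1)*0.457^2 + (11-1)*1.639^2 = 1.879641 + 26.86321 = 28.742851
denominator = 10 + 11 - 2 = 19
s_p^2 = 28.742851 / 19 = 1.5127816
s_p = sqrt(1.5127816) = 1.2300

1.2300


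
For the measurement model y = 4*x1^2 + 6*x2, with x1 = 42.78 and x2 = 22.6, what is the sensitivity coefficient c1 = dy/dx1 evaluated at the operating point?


y = 4*x1^2 + 6*x2
dy/dx1 = 2*4*x1
Evaluate at x1 = 42.78: c1 = 8 * 42.78
c1 = 342.2400

342.2400


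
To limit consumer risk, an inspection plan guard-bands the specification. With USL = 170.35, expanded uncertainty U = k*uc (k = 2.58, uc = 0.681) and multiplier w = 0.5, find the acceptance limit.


U = k * uc = 2.58 * 0.681 = 1.75698
guard band g = w * U = 0.5 * 1.75698 = 0.87849
AL = USL - g = 170.35 - 0.87849
AL = 169.4715

169.4715


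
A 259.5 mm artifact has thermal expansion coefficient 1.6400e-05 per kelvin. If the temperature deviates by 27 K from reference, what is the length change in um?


dL = L * alpha * dT
= 259.5 * 1.6400e-05 * 27
= 0.1149066 mm
dL_um = 0.1149066 * 1000 = 114.9066 um

114.9066


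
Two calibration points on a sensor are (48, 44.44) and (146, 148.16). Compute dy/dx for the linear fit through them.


slope = (y2 - y1) / (x2 - x1)
= (148.16 - 44.44) / (146 - 48)
= 103.7200 / 98
= 1.0584

1.0584


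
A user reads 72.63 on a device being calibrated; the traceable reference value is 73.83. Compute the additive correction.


Correction = standard - reading
= 73.83 - 72.63
= 1.2000

1.2000


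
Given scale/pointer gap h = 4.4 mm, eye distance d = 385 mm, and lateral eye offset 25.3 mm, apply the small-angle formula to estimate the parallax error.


error = h * offset / d
= 4.4 * 25.3 / 385
= 0.2891

0.2891


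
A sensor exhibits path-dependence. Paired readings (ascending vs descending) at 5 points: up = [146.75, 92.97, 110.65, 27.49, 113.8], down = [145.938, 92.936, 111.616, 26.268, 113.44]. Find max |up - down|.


|146.75 - 145.938| = 0.8120
|92.97 - 92.936| = 0.0340
|110.65 - 111.616| = 0.9660
|27.49 - 26.268| = 1.2220
|113.8 - 113.44| = 0.3600
hysteresis = max(diffs) = 1.2220

1.2220


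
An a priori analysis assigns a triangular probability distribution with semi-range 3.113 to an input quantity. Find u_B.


u_B = half_width / sqrt(6)
u_B = 3.113 / 2.4494897
u_B = 1.2709

1.2709


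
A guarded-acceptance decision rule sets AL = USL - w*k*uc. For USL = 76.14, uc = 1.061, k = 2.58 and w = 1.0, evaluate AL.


U = k * uc = 2.58 * 1.061 = 2.73738
guard band g = w * U = 1.0 * 2.73738 = 2.73738
AL = USL - g = 76.14 - 2.73738
AL = 73.4026

73.4026


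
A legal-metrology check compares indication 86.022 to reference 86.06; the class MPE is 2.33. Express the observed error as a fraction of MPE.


e = indication - reference = 86.022 - 86.06 = -0.0380
|e| = 0.0380
ratio = |e| / MPE = 0.0380 / 2.33
ratio = 0.0163

0.0163


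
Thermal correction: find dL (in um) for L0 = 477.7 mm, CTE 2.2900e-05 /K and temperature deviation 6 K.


dL = L * alpha * dT
= 477.7 * 2.2900e-05 * 6
= 0.0656360 mm
dL_um = 0.0656360 * 1000 = 65.6360 um

65.6360


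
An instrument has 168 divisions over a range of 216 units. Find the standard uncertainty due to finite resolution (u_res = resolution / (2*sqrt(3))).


resolution = range / divisions
resolution = 216 / 168 = 1.2857143
u_res = resolution / (2*sqrt(3))
u_res = 1.2857143 / 3.4641016
u_res = 0.3712

0.3712


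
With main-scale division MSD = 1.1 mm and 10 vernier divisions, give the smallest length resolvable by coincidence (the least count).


LC = MSD / n_div
= 1.1 / 10
= 0.1100

0.1100


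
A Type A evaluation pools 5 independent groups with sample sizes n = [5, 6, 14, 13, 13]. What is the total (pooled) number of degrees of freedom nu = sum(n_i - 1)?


nu = sum_i (n_i - 1)
nu = ((5 - 1) + (6 - 1) + (14 - 1) + (13 - 1) + (13 - 1))
nu = 4 + 5 + 13 + 12 + 12
nu = 46

46


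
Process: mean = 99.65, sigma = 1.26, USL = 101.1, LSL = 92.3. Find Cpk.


Cpu = (USL - mean) / (3*sigma) = (101.1 - 99.65) / (3*1.26) = 0.3836
Cpl = (mean - LSL) / (3*sigma) = (99.65 - 92.3) / (3*1.26) = 1.9444
Cpk = min(Cpu, Cpl) = 0.3836

0.3836


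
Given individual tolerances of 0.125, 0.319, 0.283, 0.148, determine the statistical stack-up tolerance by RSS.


RSS = sqrt(0.125^2 + 0.319^2 + 0.283^2 + 0.148^2)
= sqrt(0.219379)
= 0.4684

0.4684


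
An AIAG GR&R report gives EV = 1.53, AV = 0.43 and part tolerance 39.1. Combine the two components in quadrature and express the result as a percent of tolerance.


GRR = sqrt(EV^2 + AV^2) = sqrt(1.53^2 + 0.43^2) = 1.5892766
%GRR = GRR / tol * 100 = 1.5892766 / 39.1 * 100
%GRR = 4.0646

4.0646


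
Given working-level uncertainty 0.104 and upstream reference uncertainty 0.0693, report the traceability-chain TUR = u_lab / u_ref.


TUR = u_lab / u_ref
= 0.104 / 0.0693
= 1.5007

1.5007


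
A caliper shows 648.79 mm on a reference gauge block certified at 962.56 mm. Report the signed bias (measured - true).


Systematic error = measured - true
= 648.79 - 962.56
= -313.7700

-313.7700


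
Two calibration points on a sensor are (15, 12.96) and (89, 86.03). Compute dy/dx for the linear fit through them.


slope = (y2 - y1) / (x2 - x1)
= (86.03 - 12.96) / (89 - 15)
= 73.0700 / 74
= 0.9874

0.9874


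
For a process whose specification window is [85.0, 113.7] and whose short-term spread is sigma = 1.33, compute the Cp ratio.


Cp = (USL - LSL) / (6 * sigma)
= (113.7 - 85.0) / (6 * 1.33)
= 28.7000 / 7.9800
= 3.5965

3.5965


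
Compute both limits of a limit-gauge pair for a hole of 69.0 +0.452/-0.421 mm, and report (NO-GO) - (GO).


GO = nominal - lower_tol (smallest hole = maximum material condition)
GO = 69.0 - 0.421 = 68.579
NO-GO = nominal + upper_tol (largest hole = least material condition)
NO-GO = 69.0 + 0.452 = 69.452
spread = NO-GO - GO = 69.452 - 68.579 = 0.8730

0.8730


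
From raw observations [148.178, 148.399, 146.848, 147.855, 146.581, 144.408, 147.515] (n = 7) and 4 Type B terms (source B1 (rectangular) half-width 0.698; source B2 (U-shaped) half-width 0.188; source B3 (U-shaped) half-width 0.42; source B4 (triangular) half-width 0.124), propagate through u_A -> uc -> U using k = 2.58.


mean = (148.178 + 148.399 + 146.848 + 147.855 + 146.581 + 144.408 + 147.515) / 7 = 147.112
s = sqrt(sum((x - mean)^2)/(n-1)) = 1.3644569
u_A = s / sqrt(n) = 1.3644569 / sqrt(7) = 0.51571623
u_B1 = 0.698 / sqrt(3) = 0.40299049
u_B2 = 0.188 / sqrt(2) = 0.13293607
u_B3 = 0.42 / sqrt(2) = 0.29698485
u_B4 = 0.124 / sqrt(6) = 0.050622788
uc = sqrt(0.51571623^2 + 0.40299049^2 + 0.13293607^2 + 0.29698485^2 + 0.050622788^2) = 0.73266584
U = k * uc = 2.58 * 0.73266584
U = 1.8903

1.8903


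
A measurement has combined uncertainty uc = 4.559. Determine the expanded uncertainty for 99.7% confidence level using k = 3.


U = k * uc
U = 3 * 4.559
U = 13.6770

13.6770


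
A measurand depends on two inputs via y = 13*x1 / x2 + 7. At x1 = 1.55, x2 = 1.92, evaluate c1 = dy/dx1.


y = 13*x1 / x2 + 7
dy/dx1 = 13/x2
Evaluate at x2 = 1.92: c1 = 13 / 1.92
c1 = 6.7708

6.7708


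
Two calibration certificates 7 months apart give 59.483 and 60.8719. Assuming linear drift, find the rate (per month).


rate = (v2 - v1) / months
= (60.8719 - 59.483) / 7
= 1.3889 / 7
= 0.1984

0.1984


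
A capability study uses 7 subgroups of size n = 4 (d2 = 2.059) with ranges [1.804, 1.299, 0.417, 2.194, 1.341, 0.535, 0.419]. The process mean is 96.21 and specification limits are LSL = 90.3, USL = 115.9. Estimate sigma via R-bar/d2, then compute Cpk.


R_bar = (1.804 + 1.299 + 0.417 + 2.194 + 1.341 + 0.535 + 0.419) / 7 = 1.1441429
sigma = R_bar / d2 = 1.1441429 / 2.059 = 0.55567892
Cp = (USL - LSL)/(6*sigma) = (115.9 - 90.3)/(6*0.55567892) = 7.6783
Cpu = (115.9 - 96.21)/(3*0.55567892) = 11.8114
Cpl = (96.21 - 90.3)/(3*0.55567892) = 3.5452
Cpk = min(Cpu, Cpl) = 3.5452

3.5452


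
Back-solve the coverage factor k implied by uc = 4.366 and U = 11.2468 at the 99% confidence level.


k = U / uc
k = 11.2468 / 4.366
k = 2.576

2.576


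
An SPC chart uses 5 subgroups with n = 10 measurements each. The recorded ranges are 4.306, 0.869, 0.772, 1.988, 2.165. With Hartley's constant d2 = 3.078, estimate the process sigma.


R_bar = (4.306 + 0.869 + 0.772 + 1.988 + 2.165) / 5
R_bar = 10.1 / 5 = 2.02
sigma_hat = R_bar / d2 = 2.02 / 3.078 = 0.6563

0.6563


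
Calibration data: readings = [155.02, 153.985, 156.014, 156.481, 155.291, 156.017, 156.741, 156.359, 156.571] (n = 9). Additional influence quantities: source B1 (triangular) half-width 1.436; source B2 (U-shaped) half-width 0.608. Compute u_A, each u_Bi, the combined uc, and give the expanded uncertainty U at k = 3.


mean = (155.02 + 153.985 + 156.014 + 156.481 + 155.291 + 156.017 + 156.741 + 156.359 + 156.571) / 9 = 155.831
s = sqrt(sum((x - mean)^2)/(n-1)) = 0.90153383
u_A = s / sqrt(n) = 0.90153383 / sqrt(9) = 0.30051128
u_B1 = 1.436 / sqrt(6) = 0.58624455
u_B2 = 0.608 / sqrt(2) = 0.42992092
uc = sqrt(0.30051128^2 + 0.58624455^2 + 0.42992092^2) = 0.78665221
U = k * uc = 3 * 0.78665221
U = 2.3600

2.3600


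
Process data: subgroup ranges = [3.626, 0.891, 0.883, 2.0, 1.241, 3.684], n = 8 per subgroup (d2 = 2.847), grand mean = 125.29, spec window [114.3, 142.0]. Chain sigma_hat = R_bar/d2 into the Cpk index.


R_bar = (3.626 + 0.891 + 0.883 + 2.0 + 1.241 + 3.684) / 6 = 2.0541667
sigma = R_bar / d2 = 2.0541667 / 2.847 = 0.72151974
Cp = (USL - LSL)/(6*sigma) = (142.0 - 114.3)/(6*0.72151974) = 6.3985
Cpu = (142.0 - 125.29)/(3*0.72151974) = 7.7198
Cpl = (125.29 - 114.3)/(3*0.72151974) = 5.0772
Cpk = min(Cpu, Cpl) = 5.0772

5.0772
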